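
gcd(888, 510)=6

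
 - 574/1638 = - 41/117 = - 0.35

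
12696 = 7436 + 5260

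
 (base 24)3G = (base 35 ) 2I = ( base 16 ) 58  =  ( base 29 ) 31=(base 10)88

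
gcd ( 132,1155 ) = 33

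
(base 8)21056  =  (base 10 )8750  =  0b10001000101110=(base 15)28D5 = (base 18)1902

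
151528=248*611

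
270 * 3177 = 857790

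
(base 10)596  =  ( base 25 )nl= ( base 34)HI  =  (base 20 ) 19g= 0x254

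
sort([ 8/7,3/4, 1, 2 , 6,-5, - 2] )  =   [ - 5, - 2, 3/4, 1, 8/7,  2,6 ] 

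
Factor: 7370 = 2^1*5^1*11^1*67^1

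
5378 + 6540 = 11918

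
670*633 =424110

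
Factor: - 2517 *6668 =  - 16783356 = - 2^2 *3^1*839^1* 1667^1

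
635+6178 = 6813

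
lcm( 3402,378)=3402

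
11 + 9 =20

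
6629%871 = 532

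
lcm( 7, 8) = 56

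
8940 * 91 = 813540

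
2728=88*31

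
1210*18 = 21780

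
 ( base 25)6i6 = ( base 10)4206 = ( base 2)1000001101110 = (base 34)3LO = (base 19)bc7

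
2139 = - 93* ( - 23)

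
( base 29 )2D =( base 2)1000111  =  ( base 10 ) 71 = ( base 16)47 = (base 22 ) 35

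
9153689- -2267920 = 11421609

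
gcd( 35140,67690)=70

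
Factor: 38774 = 2^1 * 19387^1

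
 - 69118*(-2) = 138236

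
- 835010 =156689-991699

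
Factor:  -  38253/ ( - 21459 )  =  23^( - 1 )*41^1=41/23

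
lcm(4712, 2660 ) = 164920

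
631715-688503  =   - 56788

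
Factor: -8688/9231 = -2^4*17^ (-1 )=-16/17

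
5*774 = 3870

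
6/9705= 2/3235 = 0.00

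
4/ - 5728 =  - 1/1432 = - 0.00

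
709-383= 326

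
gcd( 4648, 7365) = 1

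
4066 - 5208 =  - 1142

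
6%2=0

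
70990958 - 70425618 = 565340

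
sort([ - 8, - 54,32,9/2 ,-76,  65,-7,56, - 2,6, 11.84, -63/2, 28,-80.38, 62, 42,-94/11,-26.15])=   [-80.38,  -  76, - 54, - 63/2,  -  26.15,-94/11, - 8, -7,-2,9/2,6, 11.84,28,32,  42, 56,  62, 65]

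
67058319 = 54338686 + 12719633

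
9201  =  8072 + 1129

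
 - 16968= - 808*21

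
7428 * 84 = 623952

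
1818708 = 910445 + 908263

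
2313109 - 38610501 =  - 36297392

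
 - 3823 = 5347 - 9170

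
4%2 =0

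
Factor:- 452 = -2^2*113^1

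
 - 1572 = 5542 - 7114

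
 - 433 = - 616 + 183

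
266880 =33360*8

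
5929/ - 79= - 5929/79 = - 75.05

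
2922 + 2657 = 5579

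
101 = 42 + 59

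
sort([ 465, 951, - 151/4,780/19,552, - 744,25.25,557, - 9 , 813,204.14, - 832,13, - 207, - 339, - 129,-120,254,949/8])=[ - 832, - 744, - 339, -207,-129, - 120, - 151/4 , - 9, 13,25.25,780/19,949/8,  204.14,254,465,552,557,813, 951]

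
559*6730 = 3762070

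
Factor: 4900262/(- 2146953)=-2^1*3^ (-1 )*715651^( - 1)*2450131^1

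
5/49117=5/49117= 0.00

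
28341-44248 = - 15907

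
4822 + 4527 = 9349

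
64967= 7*9281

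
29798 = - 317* ( - 94)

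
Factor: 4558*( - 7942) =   -  36199636 = -2^2*11^1*19^2*43^1*53^1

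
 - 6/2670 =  - 1 + 444/445 = - 0.00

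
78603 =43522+35081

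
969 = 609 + 360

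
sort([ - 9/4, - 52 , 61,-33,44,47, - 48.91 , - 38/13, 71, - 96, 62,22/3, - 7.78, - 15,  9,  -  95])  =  [  -  96, -95, - 52,-48.91,-33, - 15, - 7.78, - 38/13, - 9/4,22/3,9,44,47,  61 , 62, 71] 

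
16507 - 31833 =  - 15326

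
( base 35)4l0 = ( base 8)13003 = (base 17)1288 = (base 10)5635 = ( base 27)7jj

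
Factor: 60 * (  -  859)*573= -2^2*3^2*5^1*191^1*859^1 = - 29532420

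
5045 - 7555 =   -  2510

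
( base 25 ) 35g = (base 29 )2BF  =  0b11111100000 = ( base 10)2016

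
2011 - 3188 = -1177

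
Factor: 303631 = 113^1*2687^1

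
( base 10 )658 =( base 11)549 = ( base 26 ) P8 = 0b1010010010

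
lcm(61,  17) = 1037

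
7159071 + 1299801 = 8458872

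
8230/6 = 4115/3 = 1371.67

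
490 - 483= 7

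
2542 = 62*41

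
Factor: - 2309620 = - 2^2*5^1*17^1 * 6793^1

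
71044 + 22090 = 93134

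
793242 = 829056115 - 828262873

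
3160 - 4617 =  - 1457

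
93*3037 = 282441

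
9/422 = 9/422 = 0.02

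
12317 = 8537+3780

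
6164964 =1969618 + 4195346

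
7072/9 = 785 + 7/9 = 785.78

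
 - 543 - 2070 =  - 2613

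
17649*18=317682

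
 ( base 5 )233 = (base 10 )68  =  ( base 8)104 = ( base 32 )24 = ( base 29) 2a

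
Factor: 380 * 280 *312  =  2^8*3^1*5^2*7^1*13^1*19^1 = 33196800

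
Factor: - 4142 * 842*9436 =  - 2^4*7^1 *19^1*109^1*337^1*421^1 = - 32908653904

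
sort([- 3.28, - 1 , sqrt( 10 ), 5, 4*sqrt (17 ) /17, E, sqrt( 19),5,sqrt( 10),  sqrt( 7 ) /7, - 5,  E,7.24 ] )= [-5, - 3.28,  -  1,  sqrt( 7 )/7, 4*sqrt( 17 )/17,E,E, sqrt( 10), sqrt( 10 ), sqrt( 19) , 5, 5 , 7.24 ] 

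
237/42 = 5 + 9/14 = 5.64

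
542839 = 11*49349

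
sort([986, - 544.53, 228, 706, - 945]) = [  -  945, - 544.53,228, 706,986 ] 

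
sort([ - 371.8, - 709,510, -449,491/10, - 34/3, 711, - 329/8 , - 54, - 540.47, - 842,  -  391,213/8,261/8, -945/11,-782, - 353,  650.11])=[ - 842, - 782, - 709, - 540.47, - 449, - 391 , - 371.8, - 353,-945/11,-54, - 329/8, - 34/3,213/8,261/8,  491/10, 510,650.11, 711 ]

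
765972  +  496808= 1262780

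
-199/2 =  - 100+1/2= - 99.50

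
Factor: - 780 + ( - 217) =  -997 = - 997^1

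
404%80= 4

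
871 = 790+81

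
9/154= 9/154 = 0.06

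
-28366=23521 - 51887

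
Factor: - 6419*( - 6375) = 3^1*5^3*7^2*17^1*131^1 = 40921125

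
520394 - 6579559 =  - 6059165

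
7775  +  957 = 8732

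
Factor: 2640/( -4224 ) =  - 2^( -3 )*5^1=- 5/8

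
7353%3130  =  1093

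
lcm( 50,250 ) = 250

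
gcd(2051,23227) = 1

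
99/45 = 2+ 1/5  =  2.20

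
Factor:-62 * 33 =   -  2^1*3^1*11^1*31^1 = - 2046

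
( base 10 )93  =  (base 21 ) 49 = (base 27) 3C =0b1011101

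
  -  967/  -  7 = 967/7 = 138.14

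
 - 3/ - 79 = 3/79 = 0.04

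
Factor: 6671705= 5^1*1334341^1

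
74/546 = 37/273 = 0.14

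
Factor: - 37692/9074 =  - 54/13 = -2^1 * 3^3*13^( - 1)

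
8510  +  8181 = 16691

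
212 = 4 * 53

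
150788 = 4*37697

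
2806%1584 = 1222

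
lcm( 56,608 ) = 4256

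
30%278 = 30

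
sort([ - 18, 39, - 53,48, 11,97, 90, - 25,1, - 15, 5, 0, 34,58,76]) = [- 53,  -  25, - 18, - 15,0 , 1, 5,11, 34,39, 48, 58,76, 90, 97]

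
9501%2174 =805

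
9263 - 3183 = 6080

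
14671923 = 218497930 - 203826007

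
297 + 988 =1285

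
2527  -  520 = 2007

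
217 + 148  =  365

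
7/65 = 7/65=0.11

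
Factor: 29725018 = 2^1*14862509^1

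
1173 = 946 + 227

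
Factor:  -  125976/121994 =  - 2^2 * 3^1*29^1*337^(-1) = - 348/337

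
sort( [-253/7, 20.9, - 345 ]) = [ - 345, - 253/7, 20.9]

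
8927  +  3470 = 12397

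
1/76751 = 1/76751 = 0.00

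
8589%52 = 9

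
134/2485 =134/2485=0.05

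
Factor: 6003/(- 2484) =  - 29/12=- 2^( - 2 ) *3^ ( - 1 )*29^1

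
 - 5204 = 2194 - 7398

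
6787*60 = 407220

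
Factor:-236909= -236909^1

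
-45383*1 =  - 45383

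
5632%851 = 526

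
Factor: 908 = 2^2*227^1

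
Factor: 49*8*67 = 26264 =2^3* 7^2*67^1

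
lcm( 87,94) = 8178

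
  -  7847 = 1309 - 9156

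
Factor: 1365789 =3^1* 455263^1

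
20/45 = 4/9 = 0.44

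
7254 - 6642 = 612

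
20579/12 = 20579/12 =1714.92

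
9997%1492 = 1045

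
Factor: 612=2^2*3^2*17^1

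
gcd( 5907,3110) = 1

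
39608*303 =12001224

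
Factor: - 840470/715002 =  - 3^( - 1 ) * 5^1*269^( - 1 ) * 443^( - 1 )*84047^1 = - 420235/357501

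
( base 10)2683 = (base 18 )851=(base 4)221323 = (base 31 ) 2OH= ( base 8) 5173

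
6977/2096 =3 +689/2096 = 3.33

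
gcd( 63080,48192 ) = 8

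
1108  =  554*2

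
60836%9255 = 5306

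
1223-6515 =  - 5292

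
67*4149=277983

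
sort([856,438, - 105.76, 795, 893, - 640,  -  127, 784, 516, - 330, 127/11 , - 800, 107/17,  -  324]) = [ - 800, - 640, - 330, -324, - 127 , - 105.76, 107/17,127/11, 438, 516,784, 795, 856, 893 ]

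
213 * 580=123540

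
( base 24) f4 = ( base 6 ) 1404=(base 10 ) 364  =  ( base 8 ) 554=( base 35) AE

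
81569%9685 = 4089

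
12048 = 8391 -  - 3657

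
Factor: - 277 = - 277^1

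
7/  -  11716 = -7/11716 = -  0.00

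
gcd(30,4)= 2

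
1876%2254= 1876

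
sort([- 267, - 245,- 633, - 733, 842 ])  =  [ - 733, - 633, - 267, - 245, 842 ] 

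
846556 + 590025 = 1436581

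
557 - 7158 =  - 6601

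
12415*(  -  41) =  - 509015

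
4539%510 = 459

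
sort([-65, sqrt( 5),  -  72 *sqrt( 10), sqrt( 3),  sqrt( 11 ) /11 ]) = [ - 72*sqrt(10 ), - 65 , sqrt( 11 )/11,  sqrt(3 ),sqrt ( 5) ] 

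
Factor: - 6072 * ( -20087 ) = 2^3*3^1*11^1*23^1*53^1*379^1 = 121968264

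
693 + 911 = 1604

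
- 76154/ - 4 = 38077/2 = 19038.50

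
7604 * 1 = 7604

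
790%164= 134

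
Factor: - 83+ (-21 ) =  - 104 = -  2^3*13^1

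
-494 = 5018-5512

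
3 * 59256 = 177768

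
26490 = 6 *4415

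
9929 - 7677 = 2252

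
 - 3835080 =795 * (-4824) 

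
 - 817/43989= - 19/1023 = -0.02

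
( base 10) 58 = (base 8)72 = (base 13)46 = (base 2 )111010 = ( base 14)42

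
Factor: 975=3^1*5^2*13^1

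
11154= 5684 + 5470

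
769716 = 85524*9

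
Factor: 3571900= 2^2*5^2* 23^1*1553^1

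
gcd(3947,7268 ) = 1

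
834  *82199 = 68553966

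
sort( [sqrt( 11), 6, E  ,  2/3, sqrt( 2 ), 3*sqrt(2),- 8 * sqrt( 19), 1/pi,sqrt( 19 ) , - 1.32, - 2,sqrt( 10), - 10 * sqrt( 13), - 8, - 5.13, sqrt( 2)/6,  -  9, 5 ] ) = [ - 10 * sqrt( 13 ), - 8*sqrt( 19), - 9,- 8, - 5.13,-2, - 1.32, sqrt( 2)/6, 1/pi, 2/3,sqrt( 2 ), E, sqrt ( 10), sqrt( 11), 3*sqrt( 2),sqrt( 19), 5,6 ] 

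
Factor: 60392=2^3*7549^1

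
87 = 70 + 17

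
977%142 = 125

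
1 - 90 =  - 89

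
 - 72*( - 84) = 6048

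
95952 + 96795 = 192747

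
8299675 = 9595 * 865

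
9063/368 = 24 + 231/368= 24.63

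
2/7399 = 2/7399 = 0.00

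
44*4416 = 194304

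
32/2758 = 16/1379= 0.01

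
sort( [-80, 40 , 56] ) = [  -  80,  40, 56] 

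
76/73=1 +3/73 = 1.04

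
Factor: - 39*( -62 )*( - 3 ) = - 2^1*3^2*13^1*31^1 = - 7254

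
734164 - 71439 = 662725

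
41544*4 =166176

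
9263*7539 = 69833757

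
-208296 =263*(-792)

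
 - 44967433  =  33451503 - 78418936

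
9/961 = 9/961 = 0.01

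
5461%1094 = 1085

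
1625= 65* 25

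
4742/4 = 1185+ 1/2 = 1185.50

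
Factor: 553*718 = 397054=2^1*7^1 *79^1*359^1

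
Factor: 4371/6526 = 2^( - 1 )*3^1*13^( - 1)*31^1*47^1*251^( - 1 )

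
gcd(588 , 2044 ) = 28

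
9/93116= 9/93116 =0.00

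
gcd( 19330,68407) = 1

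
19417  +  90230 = 109647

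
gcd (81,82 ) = 1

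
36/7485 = 12/2495 = 0.00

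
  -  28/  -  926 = 14/463 = 0.03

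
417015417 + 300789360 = 717804777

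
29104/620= 46 + 146/155 = 46.94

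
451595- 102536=349059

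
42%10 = 2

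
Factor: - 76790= -2^1*5^1*7^1*1097^1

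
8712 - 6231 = 2481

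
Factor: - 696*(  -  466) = 2^4*3^1* 29^1*233^1 = 324336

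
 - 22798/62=-368 + 9/31=   - 367.71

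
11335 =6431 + 4904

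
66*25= 1650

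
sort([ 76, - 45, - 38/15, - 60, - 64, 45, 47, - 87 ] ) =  [ - 87, - 64, -60,-45, - 38/15,45,47,76 ] 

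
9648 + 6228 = 15876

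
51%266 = 51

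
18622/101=184 + 38/101  =  184.38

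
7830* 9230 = 72270900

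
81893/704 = 81893/704 = 116.33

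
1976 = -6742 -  - 8718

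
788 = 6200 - 5412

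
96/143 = 96/143   =  0.67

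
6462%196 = 190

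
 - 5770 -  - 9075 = 3305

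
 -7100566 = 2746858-9847424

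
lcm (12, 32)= 96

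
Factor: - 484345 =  - 5^1*157^1*617^1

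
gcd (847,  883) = 1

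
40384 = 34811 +5573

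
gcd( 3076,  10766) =1538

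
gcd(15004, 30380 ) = 124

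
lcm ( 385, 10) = 770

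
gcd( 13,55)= 1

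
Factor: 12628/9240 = 2^( - 1 )  *  3^( - 1 ) * 5^(  -  1 )*41^1 =41/30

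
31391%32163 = 31391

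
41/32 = 41/32 = 1.28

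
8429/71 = 8429/71 = 118.72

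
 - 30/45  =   - 1 + 1/3 = - 0.67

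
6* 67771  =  406626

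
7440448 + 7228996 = 14669444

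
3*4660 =13980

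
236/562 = 118/281 = 0.42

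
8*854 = 6832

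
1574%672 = 230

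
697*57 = 39729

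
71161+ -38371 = 32790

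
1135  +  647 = 1782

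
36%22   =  14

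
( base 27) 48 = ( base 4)1310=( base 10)116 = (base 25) 4G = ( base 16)74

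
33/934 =33/934 = 0.04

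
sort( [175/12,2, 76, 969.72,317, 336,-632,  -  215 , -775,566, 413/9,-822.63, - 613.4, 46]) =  [-822.63 , - 775, - 632,  -  613.4 , - 215,2,175/12, 413/9, 46, 76 , 317,336,  566 , 969.72]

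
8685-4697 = 3988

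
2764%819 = 307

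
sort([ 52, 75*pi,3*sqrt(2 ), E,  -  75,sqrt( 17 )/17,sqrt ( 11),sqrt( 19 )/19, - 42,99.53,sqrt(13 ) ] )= [  -  75,  -  42,sqrt ( 19 ) /19,sqrt( 17)/17, E, sqrt( 11),sqrt(13), 3 * sqrt (2), 52,99.53,75 * pi]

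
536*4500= 2412000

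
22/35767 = 22/35767 = 0.00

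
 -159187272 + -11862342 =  - 171049614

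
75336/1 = 75336 = 75336.00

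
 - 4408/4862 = - 1  +  227/2431= - 0.91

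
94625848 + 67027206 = 161653054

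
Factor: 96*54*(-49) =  - 254016 = -2^6*3^4*7^2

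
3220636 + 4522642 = 7743278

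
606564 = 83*7308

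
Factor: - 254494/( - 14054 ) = 7027^ ( - 1 )*127247^1 = 127247/7027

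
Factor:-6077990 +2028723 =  - 43^1*94169^1 = -4049267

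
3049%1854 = 1195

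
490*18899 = 9260510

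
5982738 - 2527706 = 3455032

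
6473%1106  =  943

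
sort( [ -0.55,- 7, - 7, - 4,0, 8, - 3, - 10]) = [-10, - 7,-7,-4, - 3, - 0.55,0,8] 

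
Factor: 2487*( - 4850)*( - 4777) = 2^1*3^1 * 5^2*17^1*97^1 * 281^1 * 829^1 = 57619935150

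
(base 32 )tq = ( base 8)1672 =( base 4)32322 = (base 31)UO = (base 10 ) 954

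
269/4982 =269/4982= 0.05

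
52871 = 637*83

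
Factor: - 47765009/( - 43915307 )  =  43915307^( - 1 )*47765009^1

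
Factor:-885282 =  - 2^1*3^1*147547^1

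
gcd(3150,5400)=450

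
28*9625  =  269500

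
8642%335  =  267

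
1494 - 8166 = -6672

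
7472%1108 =824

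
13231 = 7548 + 5683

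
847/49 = 17 + 2/7 = 17.29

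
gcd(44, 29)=1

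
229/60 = 229/60  =  3.82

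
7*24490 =171430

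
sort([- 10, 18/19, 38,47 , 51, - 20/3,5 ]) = [-10, - 20/3,18/19,5, 38 , 47, 51]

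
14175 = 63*225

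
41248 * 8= 329984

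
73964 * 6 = 443784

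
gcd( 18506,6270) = 38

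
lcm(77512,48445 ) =387560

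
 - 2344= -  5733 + 3389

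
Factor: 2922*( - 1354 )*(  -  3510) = 2^3*3^4*5^1*13^1*487^1*677^1 = 13886921880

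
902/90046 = 41/4093 = 0.01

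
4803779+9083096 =13886875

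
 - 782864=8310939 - 9093803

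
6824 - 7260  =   - 436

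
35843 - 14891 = 20952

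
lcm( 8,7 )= 56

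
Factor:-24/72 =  -3^(  -  1) = -1/3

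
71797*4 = 287188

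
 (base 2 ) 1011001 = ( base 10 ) 89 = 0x59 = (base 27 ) 38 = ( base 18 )4H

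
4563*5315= 24252345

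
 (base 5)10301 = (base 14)381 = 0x2bd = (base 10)701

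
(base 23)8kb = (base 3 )20110012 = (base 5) 122303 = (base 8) 11137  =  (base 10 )4703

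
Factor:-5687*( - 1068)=2^2*3^1*11^2*47^1*89^1 =6073716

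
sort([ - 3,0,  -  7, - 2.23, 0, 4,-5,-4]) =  [-7, - 5,-4 ,  -  3, - 2.23, 0,0,4]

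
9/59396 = 9/59396= 0.00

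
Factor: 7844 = 2^2*37^1*53^1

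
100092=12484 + 87608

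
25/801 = 25/801 = 0.03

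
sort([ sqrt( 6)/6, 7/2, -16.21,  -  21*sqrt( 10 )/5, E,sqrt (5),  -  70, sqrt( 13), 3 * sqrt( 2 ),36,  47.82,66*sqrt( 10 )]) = [- 70, - 16.21,  -  21 * sqrt( 10) /5, sqrt( 6 ) /6, sqrt( 5 ), E, 7/2,sqrt( 13 ),3 * sqrt(2),36 , 47.82,66*sqrt(10) ]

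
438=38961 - 38523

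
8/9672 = 1/1209 =0.00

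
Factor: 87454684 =2^2*21863671^1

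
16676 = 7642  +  9034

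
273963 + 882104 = 1156067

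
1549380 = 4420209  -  2870829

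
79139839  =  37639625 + 41500214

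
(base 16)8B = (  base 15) 94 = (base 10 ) 139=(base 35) 3Y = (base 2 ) 10001011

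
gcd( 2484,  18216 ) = 828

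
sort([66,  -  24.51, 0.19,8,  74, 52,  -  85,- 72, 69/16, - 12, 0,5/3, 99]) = [ - 85, - 72, - 24.51,- 12, 0, 0.19, 5/3,  69/16, 8,52, 66,74,  99] 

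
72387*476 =34456212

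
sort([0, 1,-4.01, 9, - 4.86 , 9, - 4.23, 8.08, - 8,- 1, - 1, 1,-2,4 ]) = [ - 8,  -  4.86, - 4.23, - 4.01, - 2, - 1, - 1, 0,  1,1, 4, 8.08, 9,9 ]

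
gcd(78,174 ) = 6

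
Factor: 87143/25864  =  2^( - 3 )*7^1 * 53^( - 1) * 59^1*61^( - 1 )*211^1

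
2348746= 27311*86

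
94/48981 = 94/48981 =0.00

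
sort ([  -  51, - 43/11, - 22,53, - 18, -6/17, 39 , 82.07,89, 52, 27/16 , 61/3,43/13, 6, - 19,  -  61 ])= [-61, - 51,  -  22, - 19, - 18 , - 43/11,-6/17,  27/16,43/13,6, 61/3 , 39,52, 53, 82.07, 89 ]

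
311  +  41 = 352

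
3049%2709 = 340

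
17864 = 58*308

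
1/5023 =1/5023 = 0.00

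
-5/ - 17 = 5/17 = 0.29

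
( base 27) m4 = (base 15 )29d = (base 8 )1126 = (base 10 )598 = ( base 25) NN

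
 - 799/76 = - 11+ 37/76 = - 10.51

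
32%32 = 0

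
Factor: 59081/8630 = 2^(-1) * 5^(  -  1 )*11^1*41^1 * 131^1*863^(-1) 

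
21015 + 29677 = 50692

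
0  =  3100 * 0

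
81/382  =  81/382  =  0.21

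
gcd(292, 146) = 146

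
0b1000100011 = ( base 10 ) 547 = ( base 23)10i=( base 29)ip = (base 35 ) fm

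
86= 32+54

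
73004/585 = 73004/585 = 124.79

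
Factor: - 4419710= - 2^1*5^1*441971^1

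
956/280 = 239/70 = 3.41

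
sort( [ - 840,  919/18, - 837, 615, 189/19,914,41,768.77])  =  [ - 840,  -  837,189/19,41,919/18, 615,768.77,914 ] 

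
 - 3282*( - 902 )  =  2960364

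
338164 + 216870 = 555034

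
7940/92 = 1985/23 = 86.30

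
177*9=1593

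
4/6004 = 1/1501 = 0.00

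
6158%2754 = 650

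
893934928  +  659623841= 1553558769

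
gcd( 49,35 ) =7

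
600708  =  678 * 886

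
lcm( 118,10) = 590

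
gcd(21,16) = 1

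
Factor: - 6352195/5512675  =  -1270439/1102535 = -5^(- 1)*7^( -1)*17^( - 2 )*109^ (  -  1)*181^1*7019^1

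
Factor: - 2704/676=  - 4 = - 2^2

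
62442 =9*6938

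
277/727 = 277/727 = 0.38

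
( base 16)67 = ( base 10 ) 103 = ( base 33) 34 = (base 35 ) 2x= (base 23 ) 4b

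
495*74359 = 36807705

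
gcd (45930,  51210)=30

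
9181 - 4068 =5113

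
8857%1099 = 65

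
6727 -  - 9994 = 16721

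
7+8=15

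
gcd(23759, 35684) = 1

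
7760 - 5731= 2029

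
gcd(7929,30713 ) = 1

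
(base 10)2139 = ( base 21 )4hi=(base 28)2KB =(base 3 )2221020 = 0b100001011011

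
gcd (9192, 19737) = 3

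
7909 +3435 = 11344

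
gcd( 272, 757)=1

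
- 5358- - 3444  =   - 1914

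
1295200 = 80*16190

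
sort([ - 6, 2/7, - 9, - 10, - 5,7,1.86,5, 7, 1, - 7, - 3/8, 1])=[ - 10, - 9, - 7, - 6, - 5, - 3/8, 2/7,1,1,  1.86, 5, 7,  7]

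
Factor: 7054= 2^1*3527^1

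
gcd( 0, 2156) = 2156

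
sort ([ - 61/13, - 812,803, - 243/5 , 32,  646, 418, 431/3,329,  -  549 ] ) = [ - 812, - 549, - 243/5, - 61/13, 32,431/3, 329,  418, 646, 803]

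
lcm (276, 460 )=1380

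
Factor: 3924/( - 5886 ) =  - 2^1 * 3^( - 1) = - 2/3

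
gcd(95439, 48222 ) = 3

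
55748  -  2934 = 52814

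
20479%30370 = 20479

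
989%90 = 89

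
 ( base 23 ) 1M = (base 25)1K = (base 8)55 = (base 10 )45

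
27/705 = 9/235 = 0.04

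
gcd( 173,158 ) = 1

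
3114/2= 1557=1557.00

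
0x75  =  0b1110101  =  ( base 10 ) 117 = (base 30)3r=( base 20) 5H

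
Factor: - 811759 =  -13^1 *41^1*1523^1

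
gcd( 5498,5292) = 2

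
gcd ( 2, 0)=2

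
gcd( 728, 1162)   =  14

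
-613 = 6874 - 7487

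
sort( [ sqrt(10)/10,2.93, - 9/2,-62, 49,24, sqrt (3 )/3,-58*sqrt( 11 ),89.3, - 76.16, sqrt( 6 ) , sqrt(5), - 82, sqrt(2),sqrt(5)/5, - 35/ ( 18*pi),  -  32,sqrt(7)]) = [ - 58*sqrt( 11 ),  -  82, - 76.16, -62,-32, - 9/2,  -  35/( 18 *pi), sqrt(10) /10,sqrt(5 )/5,sqrt( 3) /3,sqrt (2), sqrt( 5),  sqrt( 6 ),sqrt(7), 2.93,24,49 , 89.3]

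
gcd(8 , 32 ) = 8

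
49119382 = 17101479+32017903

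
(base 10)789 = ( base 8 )1425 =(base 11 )658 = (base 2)1100010101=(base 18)27F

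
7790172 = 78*99874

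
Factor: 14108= 2^2*3527^1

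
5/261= 5/261 = 0.02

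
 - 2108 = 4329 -6437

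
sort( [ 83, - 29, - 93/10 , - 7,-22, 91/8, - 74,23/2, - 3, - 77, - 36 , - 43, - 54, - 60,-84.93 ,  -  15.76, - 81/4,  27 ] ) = [ - 84.93, - 77, - 74, - 60, - 54, - 43 , - 36, - 29 ,-22, - 81/4, - 15.76 , - 93/10,- 7, - 3, 91/8, 23/2, 27,  83] 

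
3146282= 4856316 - 1710034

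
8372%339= 236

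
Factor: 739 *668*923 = 2^2*13^1*71^1*167^1*739^1 = 455640796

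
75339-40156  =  35183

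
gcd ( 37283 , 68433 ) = 1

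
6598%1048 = 310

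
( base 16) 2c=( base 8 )54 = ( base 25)1j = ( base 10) 44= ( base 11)40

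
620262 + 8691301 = 9311563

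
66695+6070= 72765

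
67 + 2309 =2376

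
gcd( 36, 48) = 12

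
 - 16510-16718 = - 33228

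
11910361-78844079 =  - 66933718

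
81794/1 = 81794 = 81794.00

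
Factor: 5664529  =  13^1*435733^1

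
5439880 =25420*214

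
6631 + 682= 7313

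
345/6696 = 115/2232 = 0.05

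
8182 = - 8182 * ( - 1)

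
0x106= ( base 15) 127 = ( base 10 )262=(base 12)19A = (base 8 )406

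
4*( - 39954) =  - 159816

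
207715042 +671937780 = 879652822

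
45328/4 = 11332 = 11332.00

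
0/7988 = 0= 0.00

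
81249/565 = 81249/565=143.80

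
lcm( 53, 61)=3233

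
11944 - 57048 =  - 45104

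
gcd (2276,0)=2276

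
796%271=254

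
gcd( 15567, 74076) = 3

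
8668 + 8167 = 16835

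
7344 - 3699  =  3645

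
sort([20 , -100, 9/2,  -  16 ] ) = [  -  100, - 16, 9/2,  20]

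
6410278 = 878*7301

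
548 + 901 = 1449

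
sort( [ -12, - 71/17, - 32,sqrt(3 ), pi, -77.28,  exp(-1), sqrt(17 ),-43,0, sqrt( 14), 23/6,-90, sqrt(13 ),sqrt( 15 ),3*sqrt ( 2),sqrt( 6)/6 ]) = [-90,-77.28, - 43, - 32,- 12, - 71/17,0, exp( -1 ), sqrt(  6)/6, sqrt( 3 ),pi, sqrt( 13), sqrt( 14 ), 23/6 , sqrt( 15),sqrt (17 ), 3*sqrt( 2 )]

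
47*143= 6721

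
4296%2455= 1841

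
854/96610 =427/48305=0.01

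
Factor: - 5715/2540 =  - 9/4  =  - 2^(-2 )*3^2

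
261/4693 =261/4693 = 0.06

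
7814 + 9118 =16932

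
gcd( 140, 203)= 7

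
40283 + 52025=92308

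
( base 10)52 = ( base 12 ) 44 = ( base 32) 1k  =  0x34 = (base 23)26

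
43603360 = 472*92380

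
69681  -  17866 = 51815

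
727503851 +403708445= 1131212296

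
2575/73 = 35 + 20/73 = 35.27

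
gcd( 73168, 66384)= 16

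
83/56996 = 83/56996 = 0.00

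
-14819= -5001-9818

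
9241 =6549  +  2692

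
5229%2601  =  27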